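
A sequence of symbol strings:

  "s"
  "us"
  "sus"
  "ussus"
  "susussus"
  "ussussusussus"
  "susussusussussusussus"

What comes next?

ussussusussussusussusussussusussus

From term 3 onward, concatenate the second-to-last term with the last: s·us = sus, us·sus = ussus, …
So term 8 is ussussusussus·susussusussussusussus.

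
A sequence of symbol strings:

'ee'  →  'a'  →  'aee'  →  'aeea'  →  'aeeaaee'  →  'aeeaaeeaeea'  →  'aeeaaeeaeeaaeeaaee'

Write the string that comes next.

This is a Fibonacci-style word recurrence s(k) = s(k−1)·s(k−2): e.g. a·ee = aee.
Continuing: aeeaaeeaeeaaeeaaee · aeeaaeeaeea gives term 8.

aeeaaeeaeeaaeeaaeeaeeaaeeaeea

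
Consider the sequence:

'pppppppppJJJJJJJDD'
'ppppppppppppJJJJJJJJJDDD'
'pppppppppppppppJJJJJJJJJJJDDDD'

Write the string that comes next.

Term n consists of 3n p's, followed by 2n+1 J's, followed by n-1 D's, where the shown terms are n = 3, 4, 5.
Setting n = 6 gives 18, 13, 5 characters in each block.

ppppppppppppppppppJJJJJJJJJJJJJDDDDD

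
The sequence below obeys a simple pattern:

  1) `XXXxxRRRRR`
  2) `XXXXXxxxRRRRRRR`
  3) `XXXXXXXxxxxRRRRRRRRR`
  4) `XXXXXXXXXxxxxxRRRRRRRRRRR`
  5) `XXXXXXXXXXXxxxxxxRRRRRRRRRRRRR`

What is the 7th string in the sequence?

The n-th term is 2n-1 X's then n x's then 2n+1 R's, where the shown terms are n = 2, 3, 4, 5, 6.
Setting n = 8 gives 15, 8, 17 characters in each block.

XXXXXXXXXXXXXXXxxxxxxxxRRRRRRRRRRRRRRRRR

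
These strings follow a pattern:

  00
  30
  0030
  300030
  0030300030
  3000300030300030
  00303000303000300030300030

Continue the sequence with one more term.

Each term (from the third on) is the two preceding terms concatenated in order: term 3 = 00·30 = 0030.
So term 8 is 3000300030300030·00303000303000300030300030.

300030003030003000303000303000300030300030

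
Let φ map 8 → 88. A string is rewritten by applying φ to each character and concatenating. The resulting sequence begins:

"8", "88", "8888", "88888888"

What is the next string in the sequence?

Expanding 88888888: 8→88, 8→88, 8→88, 8→88, 8→88, 8→88, 8→88, 8→88. Concatenated: 88 88 88 88 88 88 88 88.

8888888888888888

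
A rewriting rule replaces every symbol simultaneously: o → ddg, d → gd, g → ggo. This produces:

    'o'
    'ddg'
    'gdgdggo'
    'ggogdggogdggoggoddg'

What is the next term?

ggoggoddgggogdggoggoddgggogdggoggoddgggoggoddggdgdggo

Applying the rule to each of the 19 symbols of ggogdggogdggoggoddg gives the pieces ggo ggo ddg ggo gd ggo ggo ddg ggo gd ggo ggo ddg ggo ggo ddg gd gd ggo, which concatenate to the answer.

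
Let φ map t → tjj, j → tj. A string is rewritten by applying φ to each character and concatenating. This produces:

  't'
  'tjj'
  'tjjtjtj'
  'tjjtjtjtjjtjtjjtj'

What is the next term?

tjjtjtjtjjtjtjjtjtjjtjtjtjjtjtjjtjtjtjjtj

Applying the rule to each of the 17 symbols of tjjtjtjtjjtjtjjtj gives the pieces tjj tj tj tjj tj tjj tj tjj tj tj tjj tj tjj tj tj tjj tj, which concatenate to the answer.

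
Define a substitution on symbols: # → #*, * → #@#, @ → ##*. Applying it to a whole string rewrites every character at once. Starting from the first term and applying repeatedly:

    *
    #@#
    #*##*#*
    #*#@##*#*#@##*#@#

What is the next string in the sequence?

Replace each of the 17 characters of #*#@##*#*#@##*#@# in place — #* #@# #* ##* #* #* #@# #* #@# #* ##* #* #* #@# #* ##* #* — and concatenate.

#*#@##*##*#*#*#@##*#@##*##*#*#*#@##*##*#*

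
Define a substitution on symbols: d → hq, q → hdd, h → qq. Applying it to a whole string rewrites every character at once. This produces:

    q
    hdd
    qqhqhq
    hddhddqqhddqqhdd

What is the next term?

φ(hddhddqqhddqqhdd) expands symbol-by-symbol to qq hq hq qq hq hq hdd hdd qq hq hq hdd hdd qq hq hq; joining the 16 pieces gives the next term.

qqhqhqqqhqhqhddhddqqhqhqhddhddqqhqhq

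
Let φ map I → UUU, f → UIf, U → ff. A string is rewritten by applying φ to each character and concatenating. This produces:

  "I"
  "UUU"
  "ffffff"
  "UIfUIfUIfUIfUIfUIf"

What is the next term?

Applying the rule to each of the 18 symbols of UIfUIfUIfUIfUIfUIf gives the pieces ff UUU UIf ff UUU UIf ff UUU UIf ff UUU UIf ff UUU UIf ff UUU UIf, which concatenate to the answer.

ffUUUUIfffUUUUIfffUUUUIfffUUUUIfffUUUUIfffUUUUIf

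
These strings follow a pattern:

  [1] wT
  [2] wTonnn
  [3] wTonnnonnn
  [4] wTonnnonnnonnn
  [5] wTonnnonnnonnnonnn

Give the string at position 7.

The strings grow by a fixed suffix onnn each time.
From wTonnnonnnonnnonnn, 2 further steps: wTonnnonnnonnnonnn → wTonnnonnnonnnonnnonnn → (answer).

wTonnnonnnonnnonnnonnnonnn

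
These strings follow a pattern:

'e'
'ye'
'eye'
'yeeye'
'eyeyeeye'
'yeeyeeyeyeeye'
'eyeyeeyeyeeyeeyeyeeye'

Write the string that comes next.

This is a Fibonacci-style word recurrence s(k) = s(k−2)·s(k−1): e.g. e·ye = eye.
The next term joins yeeyeeyeyeeye and eyeyeeyeyeeyeeyeyeeye.

yeeyeeyeyeeyeeyeyeeyeyeeyeeyeyeeye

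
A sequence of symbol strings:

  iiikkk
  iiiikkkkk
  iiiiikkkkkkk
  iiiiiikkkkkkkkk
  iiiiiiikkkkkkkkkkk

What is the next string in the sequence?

Reading off run lengths: i runs 3, 4, 5, 6, 7; k runs 3, 5, 7, 9, 11 — each is linear in n, where the shown terms are n = 2, 3, 4, 5, 6.
For the next term, n = 7, so the run lengths are 8, 13.

iiiiiiiikkkkkkkkkkkkk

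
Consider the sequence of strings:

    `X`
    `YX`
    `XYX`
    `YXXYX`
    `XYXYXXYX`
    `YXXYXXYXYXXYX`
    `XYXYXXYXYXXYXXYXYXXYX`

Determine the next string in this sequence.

From term 3 onward, concatenate the second-to-last term with the last: X·YX = XYX, YX·XYX = YXXYX, …
Continuing: YXXYXXYXYXXYX · XYXYXXYXYXXYXXYXYXXYX gives term 8.

YXXYXXYXYXXYXXYXYXXYXYXXYXXYXYXXYX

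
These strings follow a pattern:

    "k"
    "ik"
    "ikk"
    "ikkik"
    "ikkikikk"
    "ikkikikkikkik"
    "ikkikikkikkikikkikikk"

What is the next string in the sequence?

From term 3 onward, concatenate the last term with the second-to-last: ik·k = ikk, ikk·ik = ikkik, …
Continuing: ikkikikkikkikikkikikk · ikkikikkikkik gives term 8.

ikkikikkikkikikkikikkikkikikkikkik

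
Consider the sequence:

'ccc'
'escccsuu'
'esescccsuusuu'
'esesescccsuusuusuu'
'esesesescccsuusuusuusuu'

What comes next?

Every step adds es to the front and suu to the end of the previous string.
One more step from esesesescccsuusuusuusuu gives the answer.

esesesesescccsuusuusuusuusuu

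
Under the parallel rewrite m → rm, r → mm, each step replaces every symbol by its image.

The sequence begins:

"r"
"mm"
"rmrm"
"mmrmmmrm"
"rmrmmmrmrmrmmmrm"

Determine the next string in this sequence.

Applying the rule to each of the 16 symbols of rmrmmmrmrmrmmmrm gives the pieces mm rm mm rm rm rm mm rm mm rm mm rm rm rm mm rm, which concatenate to the answer.

mmrmmmrmrmrmmmrmmmrmmmrmrmrmmmrm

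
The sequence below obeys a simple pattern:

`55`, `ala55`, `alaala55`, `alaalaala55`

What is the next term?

Every step adds ala at the front: s(k+1) = ala·s(k).
Applying this once more to alaalaala55:

alaalaalaala55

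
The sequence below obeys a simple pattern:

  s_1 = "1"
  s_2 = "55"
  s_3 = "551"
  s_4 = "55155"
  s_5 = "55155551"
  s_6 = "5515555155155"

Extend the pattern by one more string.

This is a Fibonacci-style word recurrence s(k) = s(k−1)·s(k−2): e.g. 55·1 = 551.
So term 7 is 5515555155155·55155551.

551555515515555155551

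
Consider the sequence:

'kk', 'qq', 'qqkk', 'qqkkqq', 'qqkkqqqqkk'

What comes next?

Each term (from the third on) is the previous term followed by the one before it: term 3 = qq·kk = qqkk.
Continuing: qqkkqqqqkk · qqkkqq gives term 6.

qqkkqqqqkkqqkkqq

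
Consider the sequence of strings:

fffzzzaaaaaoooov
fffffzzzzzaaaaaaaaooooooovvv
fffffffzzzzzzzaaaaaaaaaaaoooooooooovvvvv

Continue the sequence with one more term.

fffffffffzzzzzzzzzaaaaaaaaaaaaaaooooooooooooovvvvvvv

Each string has the form f^{2n+1} z^{2n+1} a^{3n+2} o^{3n+1} v^{2n-1} (n = 1, 2, …).
Setting n = 4 gives 9, 9, 14, 13, 7 characters in each block.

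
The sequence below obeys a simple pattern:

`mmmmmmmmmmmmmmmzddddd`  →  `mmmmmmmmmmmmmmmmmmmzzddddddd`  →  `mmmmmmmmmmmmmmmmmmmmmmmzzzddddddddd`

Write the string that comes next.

Each string has the form m^{4n+3} z^{n-2} d^{2n-1}, where the shown terms are n = 3, 4, 5.
At n = 6 the blocks have lengths 27, 4, 11.

mmmmmmmmmmmmmmmmmmmmmmmmmmmzzzzddddddddddd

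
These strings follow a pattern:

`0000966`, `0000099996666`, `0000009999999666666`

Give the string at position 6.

Reading off run lengths: 0 runs 4, 5, 6; 9 runs 1, 4, 7; 6 runs 2, 4, 6 — each is linear in n (n = 1, 2, …).
Setting n = 6 gives 9, 16, 12 characters in each block.

0000000009999999999999999666666666666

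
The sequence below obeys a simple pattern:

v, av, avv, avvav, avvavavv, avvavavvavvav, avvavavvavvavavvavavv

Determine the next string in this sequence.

From term 3 onward, concatenate the last term with the second-to-last: av·v = avv, avv·av = avvav, …
Continuing: avvavavvavvavavvavavv · avvavavvavvav gives term 8.

avvavavvavvavavvavavvavvavavvavvav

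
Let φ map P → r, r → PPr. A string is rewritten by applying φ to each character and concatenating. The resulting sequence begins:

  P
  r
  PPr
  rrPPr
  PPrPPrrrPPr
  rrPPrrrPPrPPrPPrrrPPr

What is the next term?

φ(rrPPrrrPPrPPrPPrrrPPr) expands symbol-by-symbol to PPr PPr r r PPr PPr PPr r r PPr r r PPr r r PPr PPr PPr r r PPr; joining the 21 pieces gives the next term.

PPrPPrrrPPrPPrPPrrrPPrrrPPrrrPPrPPrPPrrrPPr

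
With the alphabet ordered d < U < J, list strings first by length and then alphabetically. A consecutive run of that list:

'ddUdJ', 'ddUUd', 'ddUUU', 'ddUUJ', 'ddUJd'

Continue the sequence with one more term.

The successor of ddUJd increments the rightmost position that isn't already J and resets every position after it to d.

ddUJU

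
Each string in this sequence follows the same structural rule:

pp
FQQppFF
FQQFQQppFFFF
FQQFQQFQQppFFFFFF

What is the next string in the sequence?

Each term wraps the previous one in FQQ on the left and FF on the right.
One more step from FQQFQQFQQppFFFFFF gives the answer.

FQQFQQFQQFQQppFFFFFFFF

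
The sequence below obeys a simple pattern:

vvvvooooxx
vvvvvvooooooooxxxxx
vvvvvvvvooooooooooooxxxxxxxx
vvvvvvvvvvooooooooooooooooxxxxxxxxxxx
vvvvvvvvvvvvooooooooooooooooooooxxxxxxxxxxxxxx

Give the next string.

vvvvvvvvvvvvvvooooooooooooooooooooooooxxxxxxxxxxxxxxxxx

Reading off run lengths: v runs 4, 6, 8, 10, 12; o runs 4, 8, 12, 16, 20; x runs 2, 5, 8, 11, 14 — each is linear in n (n = 1, 2, …).
Setting n = 6 gives 14, 24, 17 characters in each block.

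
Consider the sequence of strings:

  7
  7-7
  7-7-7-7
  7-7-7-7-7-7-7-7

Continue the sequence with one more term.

7-7-7-7-7-7-7-7-7-7-7-7-7-7-7-7

s(k+1) = s(k)·-·s(k) — each term doubles the last with '-' between the halves.
One more doubling of 7-7-7-7-7-7-7-7 gives the answer.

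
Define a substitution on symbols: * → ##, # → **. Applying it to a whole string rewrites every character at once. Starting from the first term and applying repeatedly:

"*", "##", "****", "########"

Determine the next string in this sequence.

****************

Rewriting each symbol of ########: #→**, #→**, #→**, #→**, #→**, #→**, #→**, #→**, which concatenates to ** ** ** ** ** ** ** **.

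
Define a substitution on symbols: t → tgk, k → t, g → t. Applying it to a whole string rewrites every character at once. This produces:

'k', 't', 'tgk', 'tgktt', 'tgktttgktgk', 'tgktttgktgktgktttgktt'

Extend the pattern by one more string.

tgktttgktgktgktttgktttgktttgktgktgktttgktgk

Replace each of the 21 characters of tgktttgktgktgktttgktt in place — tgk t t tgk tgk tgk t t tgk t t tgk t t tgk tgk tgk t t tgk tgk — and concatenate.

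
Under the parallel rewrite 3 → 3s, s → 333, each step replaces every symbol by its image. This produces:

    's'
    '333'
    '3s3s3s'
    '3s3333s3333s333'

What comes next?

3s3333s3s3s3s3333s3s3s3s3333s3s3s

Replace each of the 15 characters of 3s3333s3333s333 in place — 3s 333 3s 3s 3s 3s 333 3s 3s 3s 3s 333 3s 3s 3s — and concatenate.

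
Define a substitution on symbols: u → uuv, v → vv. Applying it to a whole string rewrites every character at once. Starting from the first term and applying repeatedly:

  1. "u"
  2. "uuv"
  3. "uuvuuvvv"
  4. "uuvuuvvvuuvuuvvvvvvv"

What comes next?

φ(uuvuuvvvuuvuuvvvvvvv) expands symbol-by-symbol to uuv uuv vv uuv uuv vv vv vv uuv uuv vv uuv uuv vv vv vv vv vv vv vv; joining the 20 pieces gives the next term.

uuvuuvvvuuvuuvvvvvvvuuvuuvvvuuvuuvvvvvvvvvvvvvvv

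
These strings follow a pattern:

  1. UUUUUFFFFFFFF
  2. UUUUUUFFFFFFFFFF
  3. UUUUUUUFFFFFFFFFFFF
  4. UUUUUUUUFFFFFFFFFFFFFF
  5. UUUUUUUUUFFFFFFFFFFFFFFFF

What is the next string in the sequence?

Term n consists of n+2 U's, followed by 2n+2 F's, where the shown terms are n = 3, 4, 5, 6, 7.
At n = 8 the blocks have lengths 10, 18.

UUUUUUUUUUFFFFFFFFFFFFFFFFFF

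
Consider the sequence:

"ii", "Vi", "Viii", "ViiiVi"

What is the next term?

This is a Fibonacci-style word recurrence s(k) = s(k−1)·s(k−2): e.g. Vi·ii = Viii.
Continuing: ViiiVi · Viii gives term 5.

ViiiViViii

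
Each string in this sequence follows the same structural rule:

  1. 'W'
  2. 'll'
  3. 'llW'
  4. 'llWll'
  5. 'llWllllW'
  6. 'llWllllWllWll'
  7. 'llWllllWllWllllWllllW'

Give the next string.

From term 3 onward, concatenate the last term with the second-to-last: ll·W = llW, llW·ll = llWll, …
The next term joins llWllllWllWllllWllllW and llWllllWllWll.

llWllllWllWllllWllllWllWllllWllWll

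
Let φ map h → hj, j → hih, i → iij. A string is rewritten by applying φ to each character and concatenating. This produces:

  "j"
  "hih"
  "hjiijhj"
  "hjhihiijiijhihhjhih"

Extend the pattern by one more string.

Rewriting the 19 symbols of hjhihiijiijhihhjhih one by one yields hj hih hj iij hj iij iij hih iij iij hih hj iij hj hj hih hj iij hj; concatenated:

hjhihhjiijhjiijiijhihiijiijhihhjiijhjhjhihhjiijhj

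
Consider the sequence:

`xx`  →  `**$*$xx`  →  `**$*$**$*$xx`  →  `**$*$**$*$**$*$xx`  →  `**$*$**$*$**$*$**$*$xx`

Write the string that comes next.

Each term is the previous one with **$*$ prepended.
One more step from **$*$**$*$**$*$**$*$xx gives the answer.

**$*$**$*$**$*$**$*$**$*$xx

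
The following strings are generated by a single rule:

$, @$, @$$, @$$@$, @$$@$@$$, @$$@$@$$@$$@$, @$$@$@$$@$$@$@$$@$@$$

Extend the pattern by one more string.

@$$@$@$$@$$@$@$$@$@$$@$$@$@$$@$$@$

Each term (from the third on) is the previous term followed by the one before it: term 3 = @$·$ = @$$.
So term 8 is @$$@$@$$@$$@$@$$@$@$$·@$$@$@$$@$$@$.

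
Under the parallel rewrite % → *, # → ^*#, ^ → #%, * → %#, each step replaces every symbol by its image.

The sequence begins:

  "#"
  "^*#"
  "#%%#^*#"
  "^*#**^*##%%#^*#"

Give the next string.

#%%#^*#%#%##%%#^*#^*#**^*##%%#^*#

φ(^*#**^*##%%#^*#) expands symbol-by-symbol to #% %# ^*# %# %# #% %# ^*# ^*# * * ^*# #% %# ^*#; joining the 15 pieces gives the next term.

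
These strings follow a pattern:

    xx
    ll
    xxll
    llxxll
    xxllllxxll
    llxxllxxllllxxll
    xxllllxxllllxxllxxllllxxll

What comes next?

llxxllxxllllxxllxxllllxxllllxxllxxllllxxll

Each term (from the third on) is the two preceding terms concatenated in order: term 3 = xx·ll = xxll.
So term 8 is llxxllxxllllxxll·xxllllxxllllxxllxxllllxxll.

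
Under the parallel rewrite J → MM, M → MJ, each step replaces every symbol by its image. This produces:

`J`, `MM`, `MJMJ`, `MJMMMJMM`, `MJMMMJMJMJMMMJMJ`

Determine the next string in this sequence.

MJMMMJMJMJMMMJMMMJMMMJMJMJMMMJMM

Replace each of the 16 characters of MJMMMJMJMJMMMJMJ in place — MJ MM MJ MJ MJ MM MJ MM MJ MM MJ MJ MJ MM MJ MM — and concatenate.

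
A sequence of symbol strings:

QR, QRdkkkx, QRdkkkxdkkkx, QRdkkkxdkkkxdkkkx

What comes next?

QRdkkkxdkkkxdkkkxdkkkx

The strings grow by a fixed suffix dkkkx each time.
So the next term is QRdkkkxdkkkxdkkkx·dkkkx.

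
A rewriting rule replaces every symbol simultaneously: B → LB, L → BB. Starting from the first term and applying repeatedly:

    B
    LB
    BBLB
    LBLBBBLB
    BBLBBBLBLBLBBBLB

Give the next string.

Rewriting the 16 symbols of BBLBBBLBLBLBBBLB one by one yields LB LB BB LB LB LB BB LB BB LB BB LB LB LB BB LB; concatenated:

LBLBBBLBLBLBBBLBBBLBBBLBLBLBBBLB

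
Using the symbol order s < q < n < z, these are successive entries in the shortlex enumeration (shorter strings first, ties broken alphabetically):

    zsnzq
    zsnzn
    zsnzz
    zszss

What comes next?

Find the rightmost character of zszss below z, bump it to the next letter, and reset everything to its right to s.

zszsq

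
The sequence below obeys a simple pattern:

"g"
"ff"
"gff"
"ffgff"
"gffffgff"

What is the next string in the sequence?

From term 3 onward, concatenate the second-to-last term with the last: g·ff = gff, ff·gff = ffgff, …
Continuing: ffgff · gffffgff gives term 6.

ffgffgffffgff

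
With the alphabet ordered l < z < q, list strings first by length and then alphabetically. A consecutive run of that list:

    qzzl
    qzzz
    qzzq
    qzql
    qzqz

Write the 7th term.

qqll

Continuing the enumeration 2 steps past qzqz: qzqz → qzqq → (answer).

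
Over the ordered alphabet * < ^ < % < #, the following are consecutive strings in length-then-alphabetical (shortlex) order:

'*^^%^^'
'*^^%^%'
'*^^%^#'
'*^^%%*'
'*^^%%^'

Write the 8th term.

*^^%#*

Advancing 3 positions from *^^%%^ through *^^%%^ → *^^%%% → *^^%%# reaches term 8.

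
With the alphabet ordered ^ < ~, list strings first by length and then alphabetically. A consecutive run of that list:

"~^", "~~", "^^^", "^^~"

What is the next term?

Treat ^^~ as a base-2 numeral over the given alphabet and add one, carrying through any trailing ~'s.

^~^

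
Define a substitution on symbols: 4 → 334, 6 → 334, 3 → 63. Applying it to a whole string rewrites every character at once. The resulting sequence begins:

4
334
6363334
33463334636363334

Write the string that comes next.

Rewriting the 17 symbols of 33463334636363334 one by one yields 63 63 334 334 63 63 63 334 334 63 334 63 334 63 63 63 334; concatenated:

63633343346363633343346333463334636363334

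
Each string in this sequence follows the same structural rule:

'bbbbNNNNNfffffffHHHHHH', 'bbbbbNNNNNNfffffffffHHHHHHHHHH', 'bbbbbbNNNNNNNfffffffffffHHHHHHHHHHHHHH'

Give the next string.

bbbbbbbNNNNNNNNfffffffffffffHHHHHHHHHHHHHHHHHH

Reading off run lengths: b runs 4, 5, 6; N runs 5, 6, 7; f runs 7, 9, 11; H runs 6, 10, 14 — each is linear in n, where the shown terms are n = 2, 3, 4.
For the next term, n = 5, so the run lengths are 7, 8, 13, 18.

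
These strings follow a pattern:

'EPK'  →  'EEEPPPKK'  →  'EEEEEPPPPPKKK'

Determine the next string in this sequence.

EEEEEEEPPPPPPPKKKK

Term n consists of 2n-1 E's, followed by 2n-1 P's, followed by n K's (n = 1, 2, …).
For the next term, n = 4, so the run lengths are 7, 7, 4.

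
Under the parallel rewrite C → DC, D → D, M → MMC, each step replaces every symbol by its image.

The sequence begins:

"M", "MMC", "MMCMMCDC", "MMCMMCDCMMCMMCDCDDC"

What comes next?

Replace each of the 19 characters of MMCMMCDCMMCMMCDCDDC in place — MMC MMC DC MMC MMC DC D DC MMC MMC DC MMC MMC DC D DC D D DC — and concatenate.

MMCMMCDCMMCMMCDCDDCMMCMMCDCMMCMMCDCDDCDDDC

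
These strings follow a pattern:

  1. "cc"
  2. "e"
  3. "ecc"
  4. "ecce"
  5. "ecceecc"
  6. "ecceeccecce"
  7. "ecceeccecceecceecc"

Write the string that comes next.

ecceeccecceecceeccecceeccecce

This is a Fibonacci-style word recurrence s(k) = s(k−1)·s(k−2): e.g. e·cc = ecc.
So term 8 is ecceeccecceecceecc·ecceeccecce.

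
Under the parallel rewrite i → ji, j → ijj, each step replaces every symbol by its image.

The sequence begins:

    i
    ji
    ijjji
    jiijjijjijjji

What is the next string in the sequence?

Replace each of the 13 characters of jiijjijjijjji in place — ijj ji ji ijj ijj ji ijj ijj ji ijj ijj ijj ji — and concatenate.

ijjjijiijjijjjiijjijjjiijjijjijjji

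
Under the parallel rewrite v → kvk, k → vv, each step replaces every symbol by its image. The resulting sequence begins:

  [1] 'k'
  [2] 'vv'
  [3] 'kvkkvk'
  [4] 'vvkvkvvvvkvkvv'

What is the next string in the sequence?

kvkkvkvvkvkvvkvkkvkkvkkvkvvkvkvvkvkkvk

Applying the rule to each of the 14 symbols of vvkvkvvvvkvkvv gives the pieces kvk kvk vv kvk vv kvk kvk kvk kvk vv kvk vv kvk kvk, which concatenate to the answer.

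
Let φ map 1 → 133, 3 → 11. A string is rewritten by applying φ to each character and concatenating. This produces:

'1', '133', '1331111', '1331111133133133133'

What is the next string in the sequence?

Rewriting the 19 symbols of 1331111133133133133 one by one yields 133 11 11 133 133 133 133 133 11 11 133 11 11 133 11 11 133 11 11; concatenated:

13311111331331331331331111133111113311111331111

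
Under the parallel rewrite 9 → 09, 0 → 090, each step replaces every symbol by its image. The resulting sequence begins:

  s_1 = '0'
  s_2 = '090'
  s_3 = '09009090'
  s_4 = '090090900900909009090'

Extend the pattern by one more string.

Rewriting the 21 symbols of 090090900900909009090 one by one yields 090 09 090 090 09 090 09 090 090 09 090 090 09 090 09 090 090 09 090 09 090; concatenated:

0900909009009090090900900909009009090090900900909009090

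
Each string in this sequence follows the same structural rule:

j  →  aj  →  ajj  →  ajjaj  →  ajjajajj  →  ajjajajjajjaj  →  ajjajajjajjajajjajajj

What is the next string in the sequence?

ajjajajjajjajajjajajjajjajajjajjaj

Each term (from the third on) is the previous term followed by the one before it: term 3 = aj·j = ajj.
The next term joins ajjajajjajjajajjajajj and ajjajajjajjaj.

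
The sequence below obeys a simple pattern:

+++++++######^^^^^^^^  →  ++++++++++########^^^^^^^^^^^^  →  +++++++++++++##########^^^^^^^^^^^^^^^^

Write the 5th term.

+++++++++++++++++++##############^^^^^^^^^^^^^^^^^^^^^^^^

Each string has the form +^{3n+1} #^{2n+2} ^^{4n}, where the shown terms are n = 2, 3, 4.
Setting n = 6 gives 19, 14, 24 characters in each block.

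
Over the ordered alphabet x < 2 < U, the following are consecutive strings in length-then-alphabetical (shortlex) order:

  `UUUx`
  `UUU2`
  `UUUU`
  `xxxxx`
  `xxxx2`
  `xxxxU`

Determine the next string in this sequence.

xxx2x

Find the rightmost character of xxxxU below U, bump it to the next letter, and reset everything to its right to x.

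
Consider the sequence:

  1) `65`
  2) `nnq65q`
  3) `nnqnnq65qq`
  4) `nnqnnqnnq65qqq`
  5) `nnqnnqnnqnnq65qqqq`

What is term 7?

nnqnnqnnqnnqnnqnnq65qqqqqq

Every step adds nnq to the front and q to the end of the previous string.
From nnqnnqnnqnnq65qqqq, 2 further steps: nnqnnqnnqnnq65qqqq → nnqnnqnnqnnqnnq65qqqqq → (answer).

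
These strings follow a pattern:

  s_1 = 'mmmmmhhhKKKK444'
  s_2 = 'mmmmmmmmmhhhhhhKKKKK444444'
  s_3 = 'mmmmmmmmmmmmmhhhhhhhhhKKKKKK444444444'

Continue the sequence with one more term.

Each string has the form m^{4n+1} h^{3n} K^{n+3} 4^{3n} (n = 1, 2, …).
Setting n = 4 gives 17, 12, 7, 12 characters in each block.

mmmmmmmmmmmmmmmmmhhhhhhhhhhhhKKKKKKK444444444444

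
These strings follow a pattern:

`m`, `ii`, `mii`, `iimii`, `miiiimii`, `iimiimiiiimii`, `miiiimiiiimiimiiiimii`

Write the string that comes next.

From term 3 onward, concatenate the second-to-last term with the last: m·ii = mii, ii·mii = iimii, …
The next term joins iimiimiiiimii and miiiimiiiimiimiiiimii.

iimiimiiiimiimiiiimiiiimiimiiiimii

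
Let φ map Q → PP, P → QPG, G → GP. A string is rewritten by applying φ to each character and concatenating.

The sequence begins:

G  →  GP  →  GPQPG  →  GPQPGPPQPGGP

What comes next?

GPQPGPPQPGGPQPGQPGPPQPGGPGPQPG

Apply φ to GPQPGPPQPGGP symbol by symbol: G→GP, P→QPG, Q→PP, P→QPG, G→GP, P→QPG, P→QPG, Q→PP, P→QPG, G→GP, G→GP, P→QPG; joined: GP QPG PP QPG GP QPG QPG PP QPG GP GP QPG.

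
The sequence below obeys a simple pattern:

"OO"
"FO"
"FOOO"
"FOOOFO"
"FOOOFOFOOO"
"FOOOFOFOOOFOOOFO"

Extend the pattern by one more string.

FOOOFOFOOOFOOOFOFOOOFOFOOO

From term 3 onward, concatenate the last term with the second-to-last: FO·OO = FOOO, FOOO·FO = FOOOFO, …
So term 7 is FOOOFOFOOOFOOOFO·FOOOFOFOOO.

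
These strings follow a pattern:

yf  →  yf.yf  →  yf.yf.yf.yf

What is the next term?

Each string is two copies of the previous one joined by '.'.
Doubling yf.yf.yf.yf with '.' between the halves:

yf.yf.yf.yf.yf.yf.yf.yf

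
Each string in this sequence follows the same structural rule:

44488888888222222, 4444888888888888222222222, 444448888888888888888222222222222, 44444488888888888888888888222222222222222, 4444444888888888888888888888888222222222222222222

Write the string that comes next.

444444448888888888888888888888888888222222222222222222222

Term n consists of n+1 4's, followed by 4n 8's, followed by 3n 2's, where the shown terms are n = 2, 3, 4, 5, 6.
Setting n = 7 gives 8, 28, 21 characters in each block.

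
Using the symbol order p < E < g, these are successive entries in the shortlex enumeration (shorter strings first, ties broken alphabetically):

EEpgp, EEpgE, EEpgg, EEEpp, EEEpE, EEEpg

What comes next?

EEEEp

Treat EEEpg as a base-3 numeral over the given alphabet and add one, carrying through any trailing g's.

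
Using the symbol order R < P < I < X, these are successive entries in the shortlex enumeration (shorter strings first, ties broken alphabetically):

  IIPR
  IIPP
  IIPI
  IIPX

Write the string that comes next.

IIIR

Treat IIPX as a base-4 numeral over the given alphabet and add one, carrying through any trailing X's.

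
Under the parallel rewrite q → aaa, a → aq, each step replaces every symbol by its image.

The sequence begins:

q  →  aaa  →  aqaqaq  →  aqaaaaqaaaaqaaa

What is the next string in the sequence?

aqaaaaqaqaqaqaaaaqaqaqaqaaaaqaqaq

φ(aqaaaaqaaaaqaaa) expands symbol-by-symbol to aq aaa aq aq aq aq aaa aq aq aq aq aaa aq aq aq; joining the 15 pieces gives the next term.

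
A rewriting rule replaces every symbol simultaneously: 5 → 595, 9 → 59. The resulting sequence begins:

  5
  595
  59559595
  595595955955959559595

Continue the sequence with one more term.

φ(595595955955959559595) expands symbol-by-symbol to 595 59 595 595 59 595 59 595 595 59 595 595 59 595 59 595 595 59 595 59 595; joining the 21 pieces gives the next term.

5955959559559595595955955959559559595595955955959559595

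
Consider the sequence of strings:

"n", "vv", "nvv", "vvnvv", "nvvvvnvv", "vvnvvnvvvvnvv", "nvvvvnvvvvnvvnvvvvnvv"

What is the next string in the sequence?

From term 3 onward, concatenate the second-to-last term with the last: n·vv = nvv, vv·nvv = vvnvv, …
The next term joins vvnvvnvvvvnvv and nvvvvnvvvvnvvnvvvvnvv.

vvnvvnvvvvnvvnvvvvnvvvvnvvnvvvvnvv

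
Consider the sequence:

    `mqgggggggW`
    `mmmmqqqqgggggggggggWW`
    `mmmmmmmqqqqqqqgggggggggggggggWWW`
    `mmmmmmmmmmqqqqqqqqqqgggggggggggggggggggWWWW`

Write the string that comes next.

mmmmmmmmmmmmmqqqqqqqqqqqqqgggggggggggggggggggggggWWWWW

Reading off run lengths: m runs 1, 4, 7, 10; q runs 1, 4, 7, 10; g runs 7, 11, 15, 19; W runs 1, 2, 3, 4 — each is linear in n (n = 1, 2, …).
For the next term, n = 5, so the run lengths are 13, 13, 23, 5.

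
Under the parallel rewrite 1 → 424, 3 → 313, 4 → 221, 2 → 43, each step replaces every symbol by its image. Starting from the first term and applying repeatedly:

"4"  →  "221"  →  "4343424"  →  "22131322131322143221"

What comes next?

4343424313424313434342431342431343434242213134343424

φ(22131322131322143221) expands symbol-by-symbol to 43 43 424 313 424 313 43 43 424 313 424 313 43 43 424 221 313 43 43 424; joining the 20 pieces gives the next term.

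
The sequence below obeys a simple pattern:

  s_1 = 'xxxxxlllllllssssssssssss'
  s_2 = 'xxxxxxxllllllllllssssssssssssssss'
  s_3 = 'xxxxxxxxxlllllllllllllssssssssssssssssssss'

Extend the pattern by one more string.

Term n consists of 2n-1 x's, followed by 3n-2 l's, followed by 4n s's, where the shown terms are n = 3, 4, 5.
For the next term, n = 6, so the run lengths are 11, 16, 24.

xxxxxxxxxxxllllllllllllllllssssssssssssssssssssssss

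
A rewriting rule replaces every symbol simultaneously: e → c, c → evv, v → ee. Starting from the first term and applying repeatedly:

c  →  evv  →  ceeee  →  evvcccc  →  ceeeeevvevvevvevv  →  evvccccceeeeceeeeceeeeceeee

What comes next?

Applying the rule to each of the 27 symbols of evvccccceeeeceeeeceeeeceeee gives the pieces c ee ee evv evv evv evv evv c c c c evv c c c c evv c c c c evv c c c c, which concatenate to the answer.

ceeeeevvevvevvevvevvccccevvccccevvccccevvcccc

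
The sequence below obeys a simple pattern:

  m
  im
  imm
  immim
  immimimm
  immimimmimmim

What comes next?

Each term (from the third on) is the previous term followed by the one before it: term 3 = im·m = imm.
So term 7 is immimimmimmim·immimimm.

immimimmimmimimmimimm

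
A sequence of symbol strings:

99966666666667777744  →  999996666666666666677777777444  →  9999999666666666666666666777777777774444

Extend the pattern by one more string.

Term n consists of 2n-1 9's, followed by 4n+2 6's, followed by 3n-1 7's, followed by n 4's, where the shown terms are n = 2, 3, 4.
For the next term, n = 5, so the run lengths are 9, 22, 14, 5.

99999999966666666666666666666667777777777777744444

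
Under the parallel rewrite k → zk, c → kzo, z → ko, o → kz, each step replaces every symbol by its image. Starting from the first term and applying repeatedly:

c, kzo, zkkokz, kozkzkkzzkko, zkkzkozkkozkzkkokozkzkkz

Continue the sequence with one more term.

Rewriting the 24 symbols of zkkzkozkkozkzkkokozkzkkz one by one yields ko zk zk ko zk kz ko zk zk kz ko zk ko zk zk kz zk kz ko zk ko zk zk ko; concatenated:

kozkzkkozkkzkozkzkkzkozkkozkzkkzzkkzkozkkozkzkko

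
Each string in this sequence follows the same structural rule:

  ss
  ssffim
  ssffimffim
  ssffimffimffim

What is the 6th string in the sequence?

Each term is the previous one with ffim appended.
From ssffimffimffim, 2 further steps: ssffimffimffim → ssffimffimffimffim → (answer).

ssffimffimffimffimffim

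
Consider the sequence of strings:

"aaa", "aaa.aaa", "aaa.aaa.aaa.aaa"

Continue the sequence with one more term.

s(k+1) = s(k)·.·s(k) — each term doubles the last with '.' between the halves.
Doubling aaa.aaa.aaa.aaa with '.' between the halves:

aaa.aaa.aaa.aaa.aaa.aaa.aaa.aaa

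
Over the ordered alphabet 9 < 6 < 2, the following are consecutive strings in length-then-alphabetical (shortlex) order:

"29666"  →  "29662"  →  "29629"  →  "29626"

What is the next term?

The successor of 29626 increments the rightmost position that isn't already 2 and resets every position after it to 9.

29622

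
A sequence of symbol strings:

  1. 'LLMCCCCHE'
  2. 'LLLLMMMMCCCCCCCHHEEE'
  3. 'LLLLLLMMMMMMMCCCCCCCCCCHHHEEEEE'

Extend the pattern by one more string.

LLLLLLLLMMMMMMMMMMCCCCCCCCCCCCCHHHHEEEEEEE

Term n consists of 2n L's, followed by 3n-2 M's, followed by 3n+1 C's, followed by n H's, followed by 2n-1 E's (n = 1, 2, …).
Setting n = 4 gives 8, 10, 13, 4, 7 characters in each block.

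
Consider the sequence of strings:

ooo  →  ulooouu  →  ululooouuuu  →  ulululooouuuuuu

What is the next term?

Each term wraps the previous one in ul on the left and uu on the right.
One more step from ulululooouuuuuu gives the answer.

ululululooouuuuuuuu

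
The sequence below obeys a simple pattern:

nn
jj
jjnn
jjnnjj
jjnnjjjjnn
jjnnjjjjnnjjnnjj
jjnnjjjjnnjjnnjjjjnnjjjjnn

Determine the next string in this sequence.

jjnnjjjjnnjjnnjjjjnnjjjjnnjjnnjjjjnnjjnnjj

This is a Fibonacci-style word recurrence s(k) = s(k−1)·s(k−2): e.g. jj·nn = jjnn.
Continuing: jjnnjjjjnnjjnnjjjjnnjjjjnn · jjnnjjjjnnjjnnjj gives term 8.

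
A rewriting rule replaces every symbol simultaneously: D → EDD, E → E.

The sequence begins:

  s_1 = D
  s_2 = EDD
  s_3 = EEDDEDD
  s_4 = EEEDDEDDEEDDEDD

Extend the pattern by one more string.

φ(EEEDDEDDEEDDEDD) expands symbol-by-symbol to E E E EDD EDD E EDD EDD E E EDD EDD E EDD EDD; joining the 15 pieces gives the next term.

EEEEDDEDDEEDDEDDEEEDDEDDEEDDEDD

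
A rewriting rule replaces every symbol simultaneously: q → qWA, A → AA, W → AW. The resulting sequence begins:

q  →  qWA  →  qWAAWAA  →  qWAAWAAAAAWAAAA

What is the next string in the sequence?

qWAAWAAAAAWAAAAAAAAAAAWAAAAAAAA

Replace each of the 15 characters of qWAAWAAAAAWAAAA in place — qWA AW AA AA AW AA AA AA AA AA AW AA AA AA AA — and concatenate.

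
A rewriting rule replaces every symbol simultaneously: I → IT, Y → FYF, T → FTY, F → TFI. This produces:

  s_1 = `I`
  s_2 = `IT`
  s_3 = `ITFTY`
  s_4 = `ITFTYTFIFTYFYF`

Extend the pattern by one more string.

φ(ITFTYTFIFTYFYF) expands symbol-by-symbol to IT FTY TFI FTY FYF FTY TFI IT TFI FTY FYF TFI FYF TFI; joining the 14 pieces gives the next term.

ITFTYTFIFTYFYFFTYTFIITTFIFTYFYFTFIFYFTFI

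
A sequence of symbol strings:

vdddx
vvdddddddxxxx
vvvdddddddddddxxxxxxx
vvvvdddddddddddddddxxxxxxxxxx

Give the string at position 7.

vvvvvvvdddddddddddddddddddddddddddxxxxxxxxxxxxxxxxxxx

Reading off run lengths: v runs 1, 2, 3, 4; d runs 3, 7, 11, 15; x runs 1, 4, 7, 10 — each is linear in n (n = 1, 2, …).
Setting n = 7 gives 7, 27, 19 characters in each block.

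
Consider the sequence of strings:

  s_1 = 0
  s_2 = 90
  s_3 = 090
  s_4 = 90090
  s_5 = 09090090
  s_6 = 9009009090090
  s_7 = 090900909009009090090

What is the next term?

9009009090090090900909009009090090

Each term (from the third on) is the two preceding terms concatenated in order: term 3 = 0·90 = 090.
Continuing: 9009009090090 · 090900909009009090090 gives term 8.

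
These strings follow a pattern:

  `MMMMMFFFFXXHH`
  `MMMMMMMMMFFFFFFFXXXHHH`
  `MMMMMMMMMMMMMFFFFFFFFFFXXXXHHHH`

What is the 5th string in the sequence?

MMMMMMMMMMMMMMMMMMMMMFFFFFFFFFFFFFFFFXXXXXXHHHHHH

Each string has the form M^{4n+1} F^{3n+1} X^{n+1} H^{n+1} (n = 1, 2, …).
Setting n = 5 gives 21, 16, 6, 6 characters in each block.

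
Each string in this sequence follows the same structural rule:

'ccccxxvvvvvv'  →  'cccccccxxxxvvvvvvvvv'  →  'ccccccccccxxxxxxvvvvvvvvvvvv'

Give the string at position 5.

ccccccccccccccccxxxxxxxxxxvvvvvvvvvvvvvvvvvv

Term n consists of 3n+1 c's, followed by 2n x's, followed by 3n+3 v's (n = 1, 2, …).
Setting n = 5 gives 16, 10, 18 characters in each block.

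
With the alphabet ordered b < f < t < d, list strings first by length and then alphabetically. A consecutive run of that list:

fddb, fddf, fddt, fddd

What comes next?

tbbb

Treat fddd as a base-4 numeral over the given alphabet and add one, carrying through any trailing d's.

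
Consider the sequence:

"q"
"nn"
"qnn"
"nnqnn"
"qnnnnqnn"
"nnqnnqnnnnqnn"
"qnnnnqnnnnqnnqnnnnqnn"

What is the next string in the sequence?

This is a Fibonacci-style word recurrence s(k) = s(k−2)·s(k−1): e.g. q·nn = qnn.
So term 8 is nnqnnqnnnnqnn·qnnnnqnnnnqnnqnnnnqnn.

nnqnnqnnnnqnnqnnnnqnnnnqnnqnnnnqnn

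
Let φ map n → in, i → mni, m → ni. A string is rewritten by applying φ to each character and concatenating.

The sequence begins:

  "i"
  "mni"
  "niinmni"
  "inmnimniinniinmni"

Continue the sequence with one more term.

mniinniinmniniinmnimniininmnimniinniinmni

Applying the rule to each of the 17 symbols of inmnimniinniinmni gives the pieces mni in ni in mni ni in mni mni in in mni mni in ni in mni, which concatenate to the answer.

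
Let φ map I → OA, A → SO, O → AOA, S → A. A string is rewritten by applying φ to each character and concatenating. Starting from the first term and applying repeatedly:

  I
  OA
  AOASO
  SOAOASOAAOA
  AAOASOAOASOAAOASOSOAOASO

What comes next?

Replace each of the 24 characters of AAOASOAOASOAAOASOSOAOASO in place — SO SO AOA SO A AOA SO AOA SO A AOA SO SO AOA SO A AOA A AOA SO AOA SO A AOA — and concatenate.

SOSOAOASOAAOASOAOASOAAOASOSOAOASOAAOAAAOASOAOASOAAOA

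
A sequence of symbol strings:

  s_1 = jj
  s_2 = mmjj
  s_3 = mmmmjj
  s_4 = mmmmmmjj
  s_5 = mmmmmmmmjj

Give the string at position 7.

mmmmmmmmmmmmjj

The strings grow by a fixed prefix mm each time.
From mmmmmmmmjj, 2 further steps: mmmmmmmmjj → mmmmmmmmmmjj → (answer).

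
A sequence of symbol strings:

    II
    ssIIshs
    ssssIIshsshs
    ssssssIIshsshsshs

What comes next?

Each term wraps the previous one in ss on the left and shs on the right.
Applying this once more to ssssssIIshsshsshs:

ssssssssIIshsshsshsshs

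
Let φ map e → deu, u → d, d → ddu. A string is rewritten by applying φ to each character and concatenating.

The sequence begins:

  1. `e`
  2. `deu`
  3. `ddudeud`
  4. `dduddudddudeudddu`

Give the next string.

Replace each of the 17 characters of dduddudddudeudddu in place — ddu ddu d ddu ddu d ddu ddu ddu d ddu deu d ddu ddu ddu d — and concatenate.

ddudduddduddudddudduddudddudeudddudduddud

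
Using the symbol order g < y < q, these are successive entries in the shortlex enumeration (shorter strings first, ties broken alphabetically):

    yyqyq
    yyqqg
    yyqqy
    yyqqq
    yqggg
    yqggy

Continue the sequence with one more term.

The successor of yqggy increments the rightmost position that isn't already q and resets every position after it to g.

yqggq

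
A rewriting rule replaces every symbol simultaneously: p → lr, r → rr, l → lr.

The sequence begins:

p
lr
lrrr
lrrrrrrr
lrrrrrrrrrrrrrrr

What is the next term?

Rewriting the 16 symbols of lrrrrrrrrrrrrrrr one by one yields lr rr rr rr rr rr rr rr rr rr rr rr rr rr rr rr; concatenated:

lrrrrrrrrrrrrrrrrrrrrrrrrrrrrrrr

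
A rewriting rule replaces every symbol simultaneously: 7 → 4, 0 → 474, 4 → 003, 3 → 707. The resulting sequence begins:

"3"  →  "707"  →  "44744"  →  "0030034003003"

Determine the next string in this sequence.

474474707474474707003474474707474474707

Replace each of the 13 characters of 0030034003003 in place — 474 474 707 474 474 707 003 474 474 707 474 474 707 — and concatenate.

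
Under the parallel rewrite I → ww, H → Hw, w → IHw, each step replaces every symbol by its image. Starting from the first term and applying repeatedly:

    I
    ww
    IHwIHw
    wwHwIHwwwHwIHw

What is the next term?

Replace each of the 14 characters of wwHwIHwwwHwIHw in place — IHw IHw Hw IHw ww Hw IHw IHw IHw Hw IHw ww Hw IHw — and concatenate.

IHwIHwHwIHwwwHwIHwIHwIHwHwIHwwwHwIHw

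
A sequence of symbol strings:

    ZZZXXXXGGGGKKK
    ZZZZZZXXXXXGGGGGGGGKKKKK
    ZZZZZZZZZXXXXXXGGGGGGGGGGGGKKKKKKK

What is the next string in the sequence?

Reading off run lengths: Z runs 3, 6, 9; X runs 4, 5, 6; G runs 4, 8, 12; K runs 3, 5, 7 — each is linear in n (n = 1, 2, …).
For the next term, n = 4, so the run lengths are 12, 7, 16, 9.

ZZZZZZZZZZZZXXXXXXXGGGGGGGGGGGGGGGGKKKKKKKKK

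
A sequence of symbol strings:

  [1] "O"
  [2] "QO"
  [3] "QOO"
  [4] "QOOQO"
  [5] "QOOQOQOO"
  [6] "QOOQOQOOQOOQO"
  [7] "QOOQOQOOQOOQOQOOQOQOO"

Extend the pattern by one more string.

From term 3 onward, concatenate the last term with the second-to-last: QO·O = QOO, QOO·QO = QOOQO, …
Continuing: QOOQOQOOQOOQOQOOQOQOO · QOOQOQOOQOOQO gives term 8.

QOOQOQOOQOOQOQOOQOQOOQOOQOQOOQOOQO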